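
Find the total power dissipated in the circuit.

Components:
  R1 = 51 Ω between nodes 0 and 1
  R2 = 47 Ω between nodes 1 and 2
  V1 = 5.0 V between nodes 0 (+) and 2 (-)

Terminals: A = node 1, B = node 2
Nodal analysis, taking node 2 as the 0 V reference.
Source V1 fixes V_0 = 5 V.
KCL at each unknown node (sum of currents leaving = 0; resistances in Ω):
  Node 1: (V_1 - 5)/51 + (V_1 - 0)/47 = 0
Collecting terms: 0.04088 × V_1 = 0.09804  =>  V_1 = 2.398 V
Power in each resistor, P = (ΔV)²/R:
  P_R1 = (5 - 2.398)²/51 = 0.1328 W
  P_R2 = (2.398 - 0)²/47 = 0.1223 W
P_total = P_R1 + P_R2 = 0.2551 W

Final answer: 0.2551 W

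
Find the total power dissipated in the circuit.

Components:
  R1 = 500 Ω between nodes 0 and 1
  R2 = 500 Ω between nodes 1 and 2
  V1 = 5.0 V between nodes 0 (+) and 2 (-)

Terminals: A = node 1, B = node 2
Nodal analysis, taking node 2 as the 0 V reference.
Source V1 fixes V_0 = 5 V.
KCL at each unknown node (sum of currents leaving = 0; resistances in Ω):
  Node 1: (V_1 - 5)/500 + (V_1 - 0)/500 = 0
Collecting terms: 0.004 × V_1 = 0.01  =>  V_1 = 2.5 V
Power in each resistor, P = (ΔV)²/R:
  P_R1 = (5 - 2.5)²/500 = 0.0125 W
  P_R2 = (2.5 - 0)²/500 = 0.0125 W
P_total = P_R1 + P_R2 = 0.025 W

Final answer: 0.025 W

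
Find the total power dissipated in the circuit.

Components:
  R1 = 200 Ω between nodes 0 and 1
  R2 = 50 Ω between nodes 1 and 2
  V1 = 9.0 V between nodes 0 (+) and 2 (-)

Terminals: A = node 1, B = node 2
Nodal analysis, taking node 2 as the 0 V reference.
Source V1 fixes V_0 = 9 V.
KCL at each unknown node (sum of currents leaving = 0; resistances in Ω):
  Node 1: (V_1 - 9)/200 + (V_1 - 0)/50 = 0
Collecting terms: 0.025 × V_1 = 0.045  =>  V_1 = 1.8 V
Power in each resistor, P = (ΔV)²/R:
  P_R1 = (9 - 1.8)²/200 = 0.2592 W
  P_R2 = (1.8 - 0)²/50 = 0.0648 W
P_total = P_R1 + P_R2 = 0.324 W

Final answer: 0.324 W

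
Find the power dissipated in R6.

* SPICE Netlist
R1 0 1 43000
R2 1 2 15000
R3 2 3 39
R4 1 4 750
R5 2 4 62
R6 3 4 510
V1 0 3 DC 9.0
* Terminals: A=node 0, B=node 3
Nodal analysis, taking node 3 as the 0 V reference.
Source V1 fixes V_0 = 9 V.
KCL at each unknown node (sum of currents leaving = 0; resistances in Ω):
  Node 1: (V_1 - 9)/43000 + (V_1 - V_2)/15000 + (V_1 - V_4)/750 = 0
  Node 2: (V_2 - V_1)/15000 + (V_2 - 0)/39 + (V_2 - V_4)/62 = 0
  Node 4: (V_4 - V_1)/750 + (V_4 - V_2)/62 + (V_4 - 0)/510 = 0
Collecting terms (coefficients in siemens):
  0.001423·V_1 - 0.00006667·V_2 - 0.001333·V_4 = 0.0002093
  0.04184·V_2 - 0.00006667·V_1 - 0.01613·V_4 = 0
  0.01942·V_4 - 0.001333·V_1 - 0.01613·V_2 = 0
Solving these 3 simultaneous equations (Gaussian elimination) gives:
  V_1 = 0.1631 V, V_2 = 0.006731 V, V_4 = 0.01679 V
I_R6 = (V_3 - V_4)/R6 = (0 - 0.01679)/510 = -0.00003291 A
P_R6 = I_R6² × R6 = (-0.00003291)² × 510 = 0.0000005525 W

Final answer: 5.525e-07 W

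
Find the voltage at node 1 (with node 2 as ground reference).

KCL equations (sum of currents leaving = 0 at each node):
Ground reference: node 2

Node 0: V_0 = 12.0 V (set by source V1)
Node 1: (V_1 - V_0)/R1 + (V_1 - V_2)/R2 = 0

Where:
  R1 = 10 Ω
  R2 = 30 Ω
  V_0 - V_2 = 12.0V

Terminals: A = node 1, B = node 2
Nodal analysis, taking node 2 as the 0 V reference.
Source V1 fixes V_0 = 12 V.
KCL at each unknown node (sum of currents leaving = 0; resistances in Ω):
  Node 1: (V_1 - 12)/10 + (V_1 - 0)/30 = 0
Collecting terms: 0.1333 × V_1 = 1.2  =>  V_1 = 9 V
The requested potential is V_1 = 9 V.

Final answer: V_1 = 9 V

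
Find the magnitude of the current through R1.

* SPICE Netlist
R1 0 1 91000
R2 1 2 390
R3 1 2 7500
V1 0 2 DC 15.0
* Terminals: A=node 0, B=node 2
Nodal analysis, taking node 2 as the 0 V reference.
Source V1 fixes V_0 = 15 V.
KCL at each unknown node (sum of currents leaving = 0; resistances in Ω):
  Node 1: (V_1 - 15)/91000 + (V_1 - 0)/390 + (V_1 - 0)/7500 = 0
Collecting terms: 0.002708 × V_1 = 0.0001648  =>  V_1 = 0.06086 V
I_R1 = (V_0 - V_1)/R1 = (15 - 0.06086)/91000 = 0.0001642 A
|I_R1| = 0.0001642 A

Final answer: |I_R1| = 0.0001642 A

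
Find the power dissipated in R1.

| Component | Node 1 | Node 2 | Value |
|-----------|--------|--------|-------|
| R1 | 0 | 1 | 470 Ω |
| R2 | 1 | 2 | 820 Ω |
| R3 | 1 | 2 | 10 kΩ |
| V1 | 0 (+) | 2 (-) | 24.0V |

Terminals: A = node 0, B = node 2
Nodal analysis, taking node 2 as the 0 V reference.
Source V1 fixes V_0 = 24 V.
KCL at each unknown node (sum of currents leaving = 0; resistances in Ω):
  Node 1: (V_1 - 24)/470 + (V_1 - 0)/820 + (V_1 - 0)/10000 = 0
Collecting terms: 0.003447 × V_1 = 0.05106  =>  V_1 = 14.81 V
I_R1 = (V_0 - V_1)/R1 = (24 - 14.81)/470 = 0.01955 A
P_R1 = I_R1² × R1 = (0.01955)² × 470 = 0.1796 W

Final answer: 0.1796 W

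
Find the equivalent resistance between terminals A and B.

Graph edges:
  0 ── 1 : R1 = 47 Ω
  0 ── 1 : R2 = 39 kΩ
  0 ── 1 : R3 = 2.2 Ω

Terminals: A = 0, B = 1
Reduce the network between node 0 (A) and node 1 (B) by series/parallel combination:
  Rp1 = R1 ‖ R2 ‖ R3 (parallel, all between nodes 0 and 1) = 1/(1/47 + 1/39000 + 1/2.2) = 2.102 Ω
R_eq = 2.102 Ω

Final answer: 2.102 Ω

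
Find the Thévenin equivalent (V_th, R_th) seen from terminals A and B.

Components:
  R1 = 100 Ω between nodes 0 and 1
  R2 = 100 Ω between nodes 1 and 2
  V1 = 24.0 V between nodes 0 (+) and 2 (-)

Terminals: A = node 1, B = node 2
Step 1 — V_th is the open-circuit voltage V_A - V_B (nothing connected across the terminals).
Nodal analysis, taking node 2 as the 0 V reference.
Source V1 fixes V_0 = 24 V.
KCL at each unknown node (sum of currents leaving = 0; resistances in Ω):
  Node 1: (V_1 - 24)/100 + (V_1 - 0)/100 = 0
Collecting terms: 0.02 × V_1 = 0.24  =>  V_1 = 12 V
V_th = V_1 - V_2 = 12 - 0 = 12 V
Step 2 — R_th: zero the source — replace V1 by a short circuit (node 2 merges into node 0) — and find the resistance seen between A (node 1) and B (node 0).
Reduce the network between node 1 (A) and node 0 (B) by series/parallel combination:
  Rp1 = R1 ‖ R2 (parallel, both between nodes 0 and 1) = 1/(1/100 + 1/100) = 50 Ω
R_th = 50 Ω

Final answer: V_th = 12 V, R_th = 50 Ω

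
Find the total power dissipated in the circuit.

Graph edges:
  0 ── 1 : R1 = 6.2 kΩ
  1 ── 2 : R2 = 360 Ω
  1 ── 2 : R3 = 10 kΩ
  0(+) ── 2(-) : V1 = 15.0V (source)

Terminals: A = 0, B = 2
Nodal analysis, taking node 2 as the 0 V reference.
Source V1 fixes V_0 = 15 V.
KCL at each unknown node (sum of currents leaving = 0; resistances in Ω):
  Node 1: (V_1 - 15)/6200 + (V_1 - 0)/360 + (V_1 - 0)/10000 = 0
Collecting terms: 0.003039 × V_1 = 0.002419  =>  V_1 = 0.7961 V
Power in each resistor, P = (ΔV)²/R:
  P_R1 = (15 - 0.7961)²/6200 = 0.03254 W
  P_R2 = (0.7961 - 0)²/360 = 0.00176 W
  P_R3 = (0.7961 - 0)²/10000 = 0.00006338 W
P_total = P_R1 + P_R2 + P_R3 = 0.03436 W

Final answer: 0.03436 W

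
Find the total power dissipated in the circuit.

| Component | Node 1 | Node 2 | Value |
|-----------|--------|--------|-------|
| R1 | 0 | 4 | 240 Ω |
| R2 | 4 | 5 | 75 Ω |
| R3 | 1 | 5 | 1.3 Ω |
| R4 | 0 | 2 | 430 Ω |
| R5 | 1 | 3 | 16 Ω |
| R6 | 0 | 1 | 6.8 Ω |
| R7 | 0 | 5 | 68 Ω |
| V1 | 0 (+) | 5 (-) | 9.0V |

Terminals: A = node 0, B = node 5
Nodal analysis, taking node 5 as the 0 V reference.
Source V1 fixes V_0 = 9 V.
KCL at each unknown node (sum of currents leaving = 0; resistances in Ω):
  Node 1: (V_1 - 0)/1.3 + (V_1 - V_3)/16 + (V_1 - 9)/6.8 = 0
  Node 2: (V_2 - 9)/430 = 0
  Node 3: (V_3 - V_1)/16 = 0
  Node 4: (V_4 - 9)/240 + (V_4 - 0)/75 = 0
Collecting terms (coefficients in siemens):
  0.9788·V_1 - 0.0625·V_3 = 1.324
  0.002326·V_2 = 0.02093
  0.0625·V_3 - 0.0625·V_1 = 0
  0.0175·V_4 = 0.0375
Solving these 4 simultaneous equations (Gaussian elimination) gives:
  V_1 = 1.444 V, V_2 = 9 V, V_3 = 1.444 V, V_4 = 2.143 V
Power in each resistor, P = (ΔV)²/R:
  P_R1 = (9 - 2.143)²/240 = 0.1959 W
  P_R2 = (2.143 - 0)²/75 = 0.06122 W
  P_R3 = (1.444 - 0)²/1.3 = 1.605 W
  P_R4 = (9 - 9)²/430 = 0 W
  P_R5 = (1.444 - 1.444)²/16 = 0 W
  P_R6 = (9 - 1.444)²/6.8 = 8.395 W
  P_R7 = (9 - 0)²/68 = 1.191 W
P_total = P_R1 + P_R2 + P_R3 + P_R4 + P_R5 + P_R6 + P_R7 = 11.45 W

Final answer: 11.45 W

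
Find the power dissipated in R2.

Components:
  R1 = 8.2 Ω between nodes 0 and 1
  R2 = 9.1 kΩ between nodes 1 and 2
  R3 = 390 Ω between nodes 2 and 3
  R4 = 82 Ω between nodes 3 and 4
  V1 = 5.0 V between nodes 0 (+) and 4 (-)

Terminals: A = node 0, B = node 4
Nodal analysis, taking node 4 as the 0 V reference.
Source V1 fixes V_0 = 5 V.
KCL at each unknown node (sum of currents leaving = 0; resistances in Ω):
  Node 1: (V_1 - 5)/8.2 + (V_1 - V_2)/9100 = 0
  Node 2: (V_2 - V_1)/9100 + (V_2 - V_3)/390 = 0
  Node 3: (V_3 - V_2)/390 + (V_3 - 0)/82 = 0
Collecting terms (coefficients in siemens):
  0.1221·V_1 - 0.0001099·V_2 = 0.6098
  0.002674·V_2 - 0.0001099·V_1 - 0.002564·V_3 = 0
  0.01476·V_3 - 0.002564·V_2 = 0
Solving these 3 simultaneous equations (Gaussian elimination) gives:
  V_1 = 4.996 V, V_2 = 0.2463 V, V_3 = 0.0428 V
I_R2 = (V_1 - V_2)/R2 = (4.996 - 0.2463)/9100 = 0.0005219 A
P_R2 = I_R2² × R2 = (0.0005219)² × 9100 = 0.002479 W

Final answer: 0.002479 W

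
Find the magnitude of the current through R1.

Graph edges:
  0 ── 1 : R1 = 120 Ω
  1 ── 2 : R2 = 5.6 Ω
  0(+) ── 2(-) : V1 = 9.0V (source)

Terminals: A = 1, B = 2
Nodal analysis, taking node 2 as the 0 V reference.
Source V1 fixes V_0 = 9 V.
KCL at each unknown node (sum of currents leaving = 0; resistances in Ω):
  Node 1: (V_1 - 9)/120 + (V_1 - 0)/5.6 = 0
Collecting terms: 0.1869 × V_1 = 0.075  =>  V_1 = 0.4013 V
I_R1 = (V_0 - V_1)/R1 = (9 - 0.4013)/120 = 0.07166 A
|I_R1| = 0.07166 A

Final answer: |I_R1| = 0.07166 A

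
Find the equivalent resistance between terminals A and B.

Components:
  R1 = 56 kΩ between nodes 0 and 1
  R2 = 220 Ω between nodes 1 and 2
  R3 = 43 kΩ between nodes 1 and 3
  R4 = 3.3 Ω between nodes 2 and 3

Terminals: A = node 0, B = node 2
Reduce the network between node 0 (A) and node 2 (B) by series/parallel combination:
  Rs1 = R3 + R4 (series, joined only at node 3) = 43000 + 3.3 = 43000 Ω
  Rp1 = R2 ‖ Rs1 (parallel, both between nodes 1 and 2) = 1/(1/220 + 1/43000) = 218.9 Ω
  Rs2 = R1 + Rp1 (series, joined only at node 1) = 56000 + 218.9 = 56220 Ω
R_eq = 56.22 kΩ

Final answer: 56.22 kΩ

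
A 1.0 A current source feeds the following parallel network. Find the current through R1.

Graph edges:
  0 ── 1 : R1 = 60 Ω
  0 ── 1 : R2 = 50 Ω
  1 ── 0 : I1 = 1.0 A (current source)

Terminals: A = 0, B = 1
All resistors sit directly between nodes 0 and 1, so they are in parallel and share one voltage V; the full source current 1 A splits among them.
1/R_par = 1/60 + 1/50 = 0.03667 S  =>  R_par = 27.27 Ω
V = I × R_par = 1 × 27.27 = 27.27 V
I_R1 = V/R1 = 27.27/60 = 0.4545 A

Final answer: 0.4545 A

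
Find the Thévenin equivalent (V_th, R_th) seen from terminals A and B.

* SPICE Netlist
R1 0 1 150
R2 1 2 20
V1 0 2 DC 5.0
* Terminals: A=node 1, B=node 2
Step 1 — V_th is the open-circuit voltage V_A - V_B (nothing connected across the terminals).
Nodal analysis, taking node 2 as the 0 V reference.
Source V1 fixes V_0 = 5 V.
KCL at each unknown node (sum of currents leaving = 0; resistances in Ω):
  Node 1: (V_1 - 5)/150 + (V_1 - 0)/20 = 0
Collecting terms: 0.05667 × V_1 = 0.03333  =>  V_1 = 0.5882 V
V_th = V_1 - V_2 = 0.5882 - 0 = 0.5882 V
Step 2 — R_th: zero the source — replace V1 by a short circuit (node 2 merges into node 0) — and find the resistance seen between A (node 1) and B (node 0).
Reduce the network between node 1 (A) and node 0 (B) by series/parallel combination:
  Rp1 = R1 ‖ R2 (parallel, both between nodes 0 and 1) = 1/(1/150 + 1/20) = 17.65 Ω
R_th = 17.65 Ω

Final answer: V_th = 0.5882 V, R_th = 17.65 Ω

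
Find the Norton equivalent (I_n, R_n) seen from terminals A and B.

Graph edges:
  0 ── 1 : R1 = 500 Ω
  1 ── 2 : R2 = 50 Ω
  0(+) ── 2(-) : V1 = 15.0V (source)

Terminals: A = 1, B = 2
Find the Thévenin equivalent first; then I_n = V_th/R_th and R_n = R_th.
Step 1 — V_th is the open-circuit voltage V_A - V_B (nothing connected across the terminals).
Nodal analysis, taking node 2 as the 0 V reference.
Source V1 fixes V_0 = 15 V.
KCL at each unknown node (sum of currents leaving = 0; resistances in Ω):
  Node 1: (V_1 - 15)/500 + (V_1 - 0)/50 = 0
Collecting terms: 0.022 × V_1 = 0.03  =>  V_1 = 1.364 V
V_th = V_1 - V_2 = 1.364 - 0 = 1.364 V
Step 2 — R_th: zero the source — replace V1 by a short circuit (node 2 merges into node 0) — and find the resistance seen between A (node 1) and B (node 0).
Reduce the network between node 1 (A) and node 0 (B) by series/parallel combination:
  Rp1 = R1 ‖ R2 (parallel, both between nodes 0 and 1) = 1/(1/500 + 1/50) = 45.45 Ω
R_th = 45.45 Ω
I_n = V_th/R_th = 1.364/45.45 = 0.03 A, and R_n = R_th = 45.45 Ω

Final answer: I_n = 0.03 A, R_n = 45.45 Ω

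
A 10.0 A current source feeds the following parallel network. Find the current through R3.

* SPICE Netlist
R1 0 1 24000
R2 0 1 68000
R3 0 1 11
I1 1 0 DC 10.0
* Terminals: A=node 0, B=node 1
All resistors sit directly between nodes 0 and 1, so they are in parallel and share one voltage V; the full source current 10 A splits among them.
1/R_par = 1/24000 + 1/68000 + 1/11 = 0.09097 S  =>  R_par = 10.99 Ω
V = I × R_par = 10 × 10.99 = 109.9 V
I_R3 = V/R3 = 109.9/11 = 9.994 A

Final answer: 9.994 A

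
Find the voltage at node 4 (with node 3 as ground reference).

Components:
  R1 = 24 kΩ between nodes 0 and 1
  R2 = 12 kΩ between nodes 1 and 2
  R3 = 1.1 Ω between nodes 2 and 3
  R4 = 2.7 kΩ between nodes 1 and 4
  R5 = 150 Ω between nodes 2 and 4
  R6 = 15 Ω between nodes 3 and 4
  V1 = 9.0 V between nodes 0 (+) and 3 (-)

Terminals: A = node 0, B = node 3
Nodal analysis, taking node 3 as the 0 V reference.
Source V1 fixes V_0 = 9 V.
KCL at each unknown node (sum of currents leaving = 0; resistances in Ω):
  Node 1: (V_1 - 9)/24000 + (V_1 - V_2)/12000 + (V_1 - V_4)/2700 = 0
  Node 2: (V_2 - V_1)/12000 + (V_2 - 0)/1.1 + (V_2 - V_4)/150 = 0
  Node 4: (V_4 - V_1)/2700 + (V_4 - V_2)/150 + (V_4 - 0)/15 = 0
Collecting terms (coefficients in siemens):
  0.0004954·V_1 - 0.00008333·V_2 - 0.0003704·V_4 = 0.000375
  0.9158·V_2 - 0.00008333·V_1 - 0.006667·V_4 = 0
  0.0737·V_4 - 0.0003704·V_1 - 0.006667·V_2 = 0
Solving these 3 simultaneous equations (Gaussian elimination) gives:
  V_1 = 0.7599 V, V_2 = 0.000097 V, V_4 = 0.003827 V
The requested potential is V_4 = 0.003827 V.

Final answer: V_4 = 0.003827 V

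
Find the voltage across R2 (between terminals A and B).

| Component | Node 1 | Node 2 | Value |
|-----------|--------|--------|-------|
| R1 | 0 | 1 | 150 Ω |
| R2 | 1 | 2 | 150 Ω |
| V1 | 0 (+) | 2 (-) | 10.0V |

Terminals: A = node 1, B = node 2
R1 and R2 are in series across V1 (node 0 → node 1 → node 2), and the output A–B is taken across R2, so this is a voltage divider.
Series current: I = V1/(R1 + R2) = 10/(150 + 150) = 10/300 = 0.03333 A
V_R2 = I × R2 = V1 × R2/(R1 + R2) = 10 × 150/300 = 5 V

Final answer: 5 V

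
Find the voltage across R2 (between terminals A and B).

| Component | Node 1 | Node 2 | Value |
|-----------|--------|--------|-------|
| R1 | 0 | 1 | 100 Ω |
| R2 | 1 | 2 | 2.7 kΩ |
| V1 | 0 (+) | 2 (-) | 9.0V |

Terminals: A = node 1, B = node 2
R1 and R2 are in series across V1 (node 0 → node 1 → node 2), and the output A–B is taken across R2, so this is a voltage divider.
Series current: I = V1/(R1 + R2) = 9/(100 + 2700) = 9/2800 = 0.003214 A
V_R2 = I × R2 = V1 × R2/(R1 + R2) = 9 × 2700/2800 = 8.679 V

Final answer: 8.679 V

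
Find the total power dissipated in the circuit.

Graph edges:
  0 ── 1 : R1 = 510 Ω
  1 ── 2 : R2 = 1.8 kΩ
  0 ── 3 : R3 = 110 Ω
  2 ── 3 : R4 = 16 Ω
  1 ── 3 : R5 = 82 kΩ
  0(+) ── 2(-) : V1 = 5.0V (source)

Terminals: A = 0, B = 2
Nodal analysis, taking node 2 as the 0 V reference.
Source V1 fixes V_0 = 5 V.
KCL at each unknown node (sum of currents leaving = 0; resistances in Ω):
  Node 1: (V_1 - 5)/510 + (V_1 - 0)/1800 + (V_1 - V_3)/82000 = 0
  Node 3: (V_3 - 5)/110 + (V_3 - 0)/16 + (V_3 - V_1)/82000 = 0
Collecting terms (coefficients in siemens):
  0.002529·V_1 - 0.0000122·V_3 = 0.009804
  0.0716·V_3 - 0.0000122·V_1 = 0.04545
Determinant D = (0.002529)(0.0716) - (-0.0000122)(-0.0000122) = 0.0001811
V_1 = [(0.009804)(0.0716) - (-0.0000122)(0.04545)]/D = 3.88 V
V_3 = [(0.002529)(0.04545) - (0.009804)(-0.0000122)]/D = 0.6355 V
Power in each resistor, P = (ΔV)²/R:
  P_R1 = (5 - 3.88)²/510 = 0.002458 W
  P_R2 = (3.88 - 0)²/1800 = 0.008365 W
  P_R3 = (5 - 0.6355)²/110 = 0.1732 W
  P_R4 = (0 - 0.6355)²/16 = 0.02524 W
  P_R5 = (3.88 - 0.6355)²/82000 = 0.0001284 W
P_total = P_R1 + P_R2 + P_R3 + P_R4 + P_R5 = 0.2094 W

Final answer: 0.2094 W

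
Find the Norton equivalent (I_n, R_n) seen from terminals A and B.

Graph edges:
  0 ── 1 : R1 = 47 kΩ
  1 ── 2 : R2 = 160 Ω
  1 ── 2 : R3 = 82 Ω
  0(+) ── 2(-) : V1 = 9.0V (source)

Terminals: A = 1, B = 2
Find the Thévenin equivalent first; then I_n = V_th/R_th and R_n = R_th.
Step 1 — V_th is the open-circuit voltage V_A - V_B (nothing connected across the terminals).
Nodal analysis, taking node 2 as the 0 V reference.
Source V1 fixes V_0 = 9 V.
KCL at each unknown node (sum of currents leaving = 0; resistances in Ω):
  Node 1: (V_1 - 9)/47000 + (V_1 - 0)/160 + (V_1 - 0)/82 = 0
Collecting terms: 0.01847 × V_1 = 0.0001915  =>  V_1 = 0.01037 V
V_th = V_1 - V_2 = 0.01037 - 0 = 0.01037 V
Step 2 — R_th: zero the source — replace V1 by a short circuit (node 2 merges into node 0) — and find the resistance seen between A (node 1) and B (node 0).
Reduce the network between node 1 (A) and node 0 (B) by series/parallel combination:
  Rp1 = R1 ‖ R2 ‖ R3 (parallel, all between nodes 0 and 1) = 1/(1/47000 + 1/160 + 1/82) = 54.15 Ω
R_th = 54.15 Ω
I_n = V_th/R_th = 0.01037/54.15 = 0.0001915 A, and R_n = R_th = 54.15 Ω

Final answer: I_n = 0.0001915 A, R_n = 54.15 Ω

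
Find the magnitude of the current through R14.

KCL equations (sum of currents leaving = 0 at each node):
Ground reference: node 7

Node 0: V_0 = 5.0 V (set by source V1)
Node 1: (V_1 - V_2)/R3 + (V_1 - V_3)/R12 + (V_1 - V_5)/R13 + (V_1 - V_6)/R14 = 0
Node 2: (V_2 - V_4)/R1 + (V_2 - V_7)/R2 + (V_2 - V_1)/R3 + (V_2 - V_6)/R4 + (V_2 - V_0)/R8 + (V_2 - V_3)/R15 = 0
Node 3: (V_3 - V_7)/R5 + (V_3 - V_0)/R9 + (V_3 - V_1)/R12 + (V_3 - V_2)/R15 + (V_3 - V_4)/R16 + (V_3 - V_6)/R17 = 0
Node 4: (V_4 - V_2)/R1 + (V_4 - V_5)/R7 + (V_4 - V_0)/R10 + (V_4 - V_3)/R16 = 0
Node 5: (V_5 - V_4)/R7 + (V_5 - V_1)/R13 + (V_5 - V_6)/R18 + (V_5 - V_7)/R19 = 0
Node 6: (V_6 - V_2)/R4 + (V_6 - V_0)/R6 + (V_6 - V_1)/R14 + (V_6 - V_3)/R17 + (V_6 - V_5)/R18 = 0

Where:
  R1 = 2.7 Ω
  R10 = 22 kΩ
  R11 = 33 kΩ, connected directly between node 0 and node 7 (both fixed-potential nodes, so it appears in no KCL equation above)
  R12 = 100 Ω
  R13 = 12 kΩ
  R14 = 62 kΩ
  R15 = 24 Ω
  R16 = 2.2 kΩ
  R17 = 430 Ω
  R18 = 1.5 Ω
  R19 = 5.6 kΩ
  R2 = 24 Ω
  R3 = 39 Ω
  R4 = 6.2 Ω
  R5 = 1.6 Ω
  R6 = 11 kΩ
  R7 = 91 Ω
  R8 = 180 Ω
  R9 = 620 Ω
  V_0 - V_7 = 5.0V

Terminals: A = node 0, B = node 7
Nodal analysis, taking node 7 as the 0 V reference.
Source V1 fixes V_0 = 5 V.
KCL at each unknown node (sum of currents leaving = 0; resistances in Ω):
  Node 1: (V_1 - V_2)/39 + (V_1 - V_3)/100 + (V_1 - V_5)/12000 + (V_1 - V_6)/62000 = 0
  Node 2: (V_2 - V_4)/2.7 + (V_2 - 0)/24 + (V_2 - V_1)/39 + (V_2 - V_6)/6.2 + (V_2 - 5)/180 + (V_2 - V_3)/24 = 0
  Node 3: (V_3 - 0)/1.6 + (V_3 - 5)/620 + (V_3 - V_1)/100 + (V_3 - V_2)/24 + (V_3 - V_4)/2200 + (V_3 - V_6)/430 = 0
  Node 4: (V_4 - V_2)/2.7 + (V_4 - V_5)/91 + (V_4 - 5)/22000 + (V_4 - V_3)/2200 = 0
  Node 5: (V_5 - V_4)/91 + (V_5 - V_1)/12000 + (V_5 - V_6)/1.5 + (V_5 - 0)/5600 = 0
  Node 6: (V_6 - V_2)/6.2 + (V_6 - 5)/11000 + (V_6 - V_1)/62000 + (V_6 - V_3)/430 + (V_6 - V_5)/1.5 = 0
Collecting terms (coefficients in siemens):
  0.03574·V_1 - 0.02564·V_2 - 0.01·V_3 - 0.00008333·V_5 - 0.00001613·V_6 = 0
  0.6462·V_2 - 0.02564·V_1 - 0.04167·V_3 - 0.3704·V_4 - 0.1613·V_6 = 0.02778
  0.6811·V_3 - 0.01·V_1 - 0.04167·V_2 - 0.0004545·V_4 - 0.002326·V_6 = 0.008065
  0.3819·V_4 - 0.3704·V_2 - 0.0004545·V_3 - 0.01099·V_5 = 0.0002273
  0.6779·V_5 - 0.00008333·V_1 - 0.01099·V_4 - 0.6667·V_6 = 0
  0.8304·V_6 - 0.00001613·V_1 - 0.1613·V_2 - 0.002326·V_3 - 0.6667·V_5 = 0.0004545
Solving these 6 simultaneous equations (Gaussian elimination) gives:
  V_1 = 0.2297 V, V_2 = 0.3053 V, V_3 = 0.03513 V, V_4 = 0.3055 V
  V_5 = 0.3037 V, V_6 = 0.3038 V
I_R14 = (V_1 - V_6)/R14 = (0.2297 - 0.3038)/62000 = -0.000001195 A
|I_R14| = 0.000001195 A

Final answer: |I_R14| = 1.195e-06 A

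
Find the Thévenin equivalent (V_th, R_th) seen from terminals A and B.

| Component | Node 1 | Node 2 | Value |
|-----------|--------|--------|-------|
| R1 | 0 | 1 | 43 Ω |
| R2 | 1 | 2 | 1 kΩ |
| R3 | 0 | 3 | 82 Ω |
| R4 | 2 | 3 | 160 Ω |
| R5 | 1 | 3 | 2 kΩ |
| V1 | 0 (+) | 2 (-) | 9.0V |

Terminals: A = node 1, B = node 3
Step 1 — V_th is the open-circuit voltage V_A - V_B (nothing connected across the terminals).
Nodal analysis, taking node 2 as the 0 V reference.
Source V1 fixes V_0 = 9 V.
KCL at each unknown node (sum of currents leaving = 0; resistances in Ω):
  Node 1: (V_1 - 9)/43 + (V_1 - 0)/1000 + (V_1 - V_3)/2000 = 0
  Node 3: (V_3 - 9)/82 + (V_3 - 0)/160 + (V_3 - V_1)/2000 = 0
Collecting terms (coefficients in siemens):
  0.02476·V_1 - 0.0005·V_3 = 0.2093
  0.01895·V_3 - 0.0005·V_1 = 0.1098
Determinant D = (0.02476)(0.01895) - (-0.0005)(-0.0005) = 0.0004688
V_1 = [(0.2093)(0.01895) - (-0.0005)(0.1098)]/D = 8.576 V
V_3 = [(0.02476)(0.1098) - (0.2093)(-0.0005)]/D = 6.02 V
V_th = V_1 - V_3 = 8.576 - 6.02 = 2.557 V
Step 2 — R_th: zero the source — replace V1 by a short circuit (node 2 merges into node 0) — and find the resistance seen between A (node 1) and B (node 3).
Reduce the network between node 1 (A) and node 3 (B) by series/parallel combination:
  Rp1 = R1 ‖ R2 (parallel, both between nodes 0 and 1) = 1/(1/43 + 1/1000) = 41.23 Ω
  Rp2 = R3 ‖ R4 (parallel, both between nodes 0 and 3) = 1/(1/82 + 1/160) = 54.21 Ω
  Rs1 = Rp1 + Rp2 (series, joined only at node 0) = 41.23 + 54.21 = 95.44 Ω
  Rp3 = R5 ‖ Rs1 (parallel, both between nodes 1 and 3) = 1/(1/2000 + 1/95.44) = 91.09 Ω
R_th = 91.09 Ω

Final answer: V_th = 2.557 V, R_th = 91.09 Ω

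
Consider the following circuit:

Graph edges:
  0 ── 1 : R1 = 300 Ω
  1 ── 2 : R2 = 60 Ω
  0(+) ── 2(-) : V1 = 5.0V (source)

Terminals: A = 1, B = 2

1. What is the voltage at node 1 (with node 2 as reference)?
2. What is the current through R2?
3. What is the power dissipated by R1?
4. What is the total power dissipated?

Nodal analysis, taking node 2 as the 0 V reference.
Source V1 fixes V_0 = 5 V.
KCL at each unknown node (sum of currents leaving = 0; resistances in Ω):
  Node 1: (V_1 - 5)/300 + (V_1 - 0)/60 = 0
Collecting terms: 0.02 × V_1 = 0.01667  =>  V_1 = 0.8333 V
Part 1:
  Read off the nodal solution: V_1 = 0.8333 V
Part 2:
  I_R2 = (V_1 - V_2)/R2 = (0.8333 - 0)/60 = 0.01389 A
  Magnitude: I_R2 = 0.01389 A
Part 3:
  I_R1 = (V_0 - V_1)/R1 = (5 - 0.8333)/300 = 0.01389 A
  P_R1 = I_R1² × R1 = (0.01389)² × 300 = 0.05787 W
Part 4:
  Power in each resistor, P = (ΔV)²/R:
    P_R1 = (5 - 0.8333)²/300 = 0.05787 W
    P_R2 = (0.8333 - 0)²/60 = 0.01157 W
  P_total = P_R1 + P_R2 = 0.06944 W

Final answers:
1. V_1 = 0.8333 V
2. I_R2 = 0.01389 A
3. P_R1 = 0.05787 W
4. P_total = 0.06944 W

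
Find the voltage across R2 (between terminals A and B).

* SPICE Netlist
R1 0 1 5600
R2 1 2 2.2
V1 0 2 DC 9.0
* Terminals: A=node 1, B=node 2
R1 and R2 are in series across V1 (node 0 → node 1 → node 2), and the output A–B is taken across R2, so this is a voltage divider.
Series current: I = V1/(R1 + R2) = 9/(5600 + 2.2) = 9/5602 = 0.001607 A
V_R2 = I × R2 = V1 × R2/(R1 + R2) = 9 × 2.2/5602 = 0.003534 V

Final answer: 0.003534 V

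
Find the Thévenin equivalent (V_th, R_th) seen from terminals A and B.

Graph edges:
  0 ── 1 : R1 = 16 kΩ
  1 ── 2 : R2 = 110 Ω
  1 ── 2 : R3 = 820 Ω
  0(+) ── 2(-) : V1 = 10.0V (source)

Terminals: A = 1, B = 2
Step 1 — V_th is the open-circuit voltage V_A - V_B (nothing connected across the terminals).
Nodal analysis, taking node 2 as the 0 V reference.
Source V1 fixes V_0 = 10 V.
KCL at each unknown node (sum of currents leaving = 0; resistances in Ω):
  Node 1: (V_1 - 10)/16000 + (V_1 - 0)/110 + (V_1 - 0)/820 = 0
Collecting terms: 0.01037 × V_1 = 0.000625  =>  V_1 = 0.06025 V
V_th = V_1 - V_2 = 0.06025 - 0 = 0.06025 V
Step 2 — R_th: zero the source — replace V1 by a short circuit (node 2 merges into node 0) — and find the resistance seen between A (node 1) and B (node 0).
Reduce the network between node 1 (A) and node 0 (B) by series/parallel combination:
  Rp1 = R1 ‖ R2 ‖ R3 (parallel, all between nodes 0 and 1) = 1/(1/16000 + 1/110 + 1/820) = 96.4 Ω
R_th = 96.4 Ω

Final answer: V_th = 0.06025 V, R_th = 96.4 Ω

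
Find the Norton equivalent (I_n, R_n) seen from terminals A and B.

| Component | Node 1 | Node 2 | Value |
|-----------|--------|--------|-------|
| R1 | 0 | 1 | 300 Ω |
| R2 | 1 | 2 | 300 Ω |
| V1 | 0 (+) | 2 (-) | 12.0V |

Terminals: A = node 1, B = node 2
Find the Thévenin equivalent first; then I_n = V_th/R_th and R_n = R_th.
Step 1 — V_th is the open-circuit voltage V_A - V_B (nothing connected across the terminals).
Nodal analysis, taking node 2 as the 0 V reference.
Source V1 fixes V_0 = 12 V.
KCL at each unknown node (sum of currents leaving = 0; resistances in Ω):
  Node 1: (V_1 - 12)/300 + (V_1 - 0)/300 = 0
Collecting terms: 0.006667 × V_1 = 0.04  =>  V_1 = 6 V
V_th = V_1 - V_2 = 6 - 0 = 6 V
Step 2 — R_th: zero the source — replace V1 by a short circuit (node 2 merges into node 0) — and find the resistance seen between A (node 1) and B (node 0).
Reduce the network between node 1 (A) and node 0 (B) by series/parallel combination:
  Rp1 = R1 ‖ R2 (parallel, both between nodes 0 and 1) = 1/(1/300 + 1/300) = 150 Ω
R_th = 150 Ω
I_n = V_th/R_th = 6/150 = 0.04 A, and R_n = R_th = 150 Ω

Final answer: I_n = 0.04 A, R_n = 150 Ω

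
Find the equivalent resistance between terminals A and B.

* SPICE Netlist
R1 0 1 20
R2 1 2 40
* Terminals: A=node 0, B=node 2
Reduce the network between node 0 (A) and node 2 (B) by series/parallel combination:
  Rs1 = R1 + R2 (series, joined only at node 1) = 20 + 40 = 60 Ω
R_eq = 60 Ω

Final answer: 60 Ω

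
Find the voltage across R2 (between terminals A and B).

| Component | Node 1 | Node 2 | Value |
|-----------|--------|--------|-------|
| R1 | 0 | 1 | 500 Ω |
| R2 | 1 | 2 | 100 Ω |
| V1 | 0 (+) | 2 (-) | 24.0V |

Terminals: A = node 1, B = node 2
R1 and R2 are in series across V1 (node 0 → node 1 → node 2), and the output A–B is taken across R2, so this is a voltage divider.
Series current: I = V1/(R1 + R2) = 24/(500 + 100) = 24/600 = 0.04 A
V_R2 = I × R2 = V1 × R2/(R1 + R2) = 24 × 100/600 = 4 V

Final answer: 4 V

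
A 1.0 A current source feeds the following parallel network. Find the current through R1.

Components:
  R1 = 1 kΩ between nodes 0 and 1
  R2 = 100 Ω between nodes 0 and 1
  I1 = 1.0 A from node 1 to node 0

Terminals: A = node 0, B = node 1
All resistors sit directly between nodes 0 and 1, so they are in parallel and share one voltage V; the full source current 1 A splits among them.
1/R_par = 1/1000 + 1/100 = 0.011 S  =>  R_par = 90.91 Ω
V = I × R_par = 1 × 90.91 = 90.91 V
I_R1 = V/R1 = 90.91/1000 = 0.09091 A

Final answer: 0.09091 A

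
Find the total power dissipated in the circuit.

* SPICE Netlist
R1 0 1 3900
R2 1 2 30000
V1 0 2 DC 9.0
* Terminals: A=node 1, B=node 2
Nodal analysis, taking node 2 as the 0 V reference.
Source V1 fixes V_0 = 9 V.
KCL at each unknown node (sum of currents leaving = 0; resistances in Ω):
  Node 1: (V_1 - 9)/3900 + (V_1 - 0)/30000 = 0
Collecting terms: 0.0002897 × V_1 = 0.002308  =>  V_1 = 7.965 V
Power in each resistor, P = (ΔV)²/R:
  P_R1 = (9 - 7.965)²/3900 = 0.0002749 W
  P_R2 = (7.965 - 0)²/30000 = 0.002114 W
P_total = P_R1 + P_R2 = 0.002389 W

Final answer: 0.002389 W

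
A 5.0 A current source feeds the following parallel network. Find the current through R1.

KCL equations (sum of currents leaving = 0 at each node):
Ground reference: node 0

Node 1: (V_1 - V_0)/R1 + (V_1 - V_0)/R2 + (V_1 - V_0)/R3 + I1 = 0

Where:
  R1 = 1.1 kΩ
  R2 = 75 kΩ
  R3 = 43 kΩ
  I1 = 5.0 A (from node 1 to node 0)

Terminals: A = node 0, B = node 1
All resistors sit directly between nodes 0 and 1, so they are in parallel and share one voltage V; the full source current 5 A splits among them.
1/R_par = 1/1100 + 1/75000 + 1/43000 = 0.0009457 S  =>  R_par = 1057 Ω
V = I × R_par = 5 × 1057 = 5287 V
I_R1 = V/R1 = 5287/1100 = 4.807 A

Final answer: 4.807 A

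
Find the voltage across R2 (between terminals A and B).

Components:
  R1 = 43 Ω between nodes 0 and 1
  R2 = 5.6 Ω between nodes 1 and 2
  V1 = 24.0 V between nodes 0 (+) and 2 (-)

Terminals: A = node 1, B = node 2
R1 and R2 are in series across V1 (node 0 → node 1 → node 2), and the output A–B is taken across R2, so this is a voltage divider.
Series current: I = V1/(R1 + R2) = 24/(43 + 5.6) = 24/48.6 = 0.4938 A
V_R2 = I × R2 = V1 × R2/(R1 + R2) = 24 × 5.6/48.6 = 2.765 V

Final answer: 2.765 V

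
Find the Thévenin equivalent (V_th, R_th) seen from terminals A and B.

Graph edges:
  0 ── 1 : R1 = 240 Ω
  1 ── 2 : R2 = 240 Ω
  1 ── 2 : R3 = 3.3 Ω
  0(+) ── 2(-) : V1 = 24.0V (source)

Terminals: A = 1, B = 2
Step 1 — V_th is the open-circuit voltage V_A - V_B (nothing connected across the terminals).
Nodal analysis, taking node 2 as the 0 V reference.
Source V1 fixes V_0 = 24 V.
KCL at each unknown node (sum of currents leaving = 0; resistances in Ω):
  Node 1: (V_1 - 24)/240 + (V_1 - 0)/240 + (V_1 - 0)/3.3 = 0
Collecting terms: 0.3114 × V_1 = 0.1  =>  V_1 = 0.3212 V
V_th = V_1 - V_2 = 0.3212 - 0 = 0.3212 V
Step 2 — R_th: zero the source — replace V1 by a short circuit (node 2 merges into node 0) — and find the resistance seen between A (node 1) and B (node 0).
Reduce the network between node 1 (A) and node 0 (B) by series/parallel combination:
  Rp1 = R1 ‖ R2 ‖ R3 (parallel, all between nodes 0 and 1) = 1/(1/240 + 1/240 + 1/3.3) = 3.212 Ω
R_th = 3.212 Ω

Final answer: V_th = 0.3212 V, R_th = 3.212 Ω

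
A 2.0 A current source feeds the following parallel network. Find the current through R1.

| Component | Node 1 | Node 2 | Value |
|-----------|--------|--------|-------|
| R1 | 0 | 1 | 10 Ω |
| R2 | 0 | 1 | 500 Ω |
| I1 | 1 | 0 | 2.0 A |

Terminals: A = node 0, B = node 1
All resistors sit directly between nodes 0 and 1, so they are in parallel and share one voltage V; the full source current 2 A splits among them.
1/R_par = 1/10 + 1/500 = 0.102 S  =>  R_par = 9.804 Ω
V = I × R_par = 2 × 9.804 = 19.61 V
I_R1 = V/R1 = 19.61/10 = 1.961 A

Final answer: 1.961 A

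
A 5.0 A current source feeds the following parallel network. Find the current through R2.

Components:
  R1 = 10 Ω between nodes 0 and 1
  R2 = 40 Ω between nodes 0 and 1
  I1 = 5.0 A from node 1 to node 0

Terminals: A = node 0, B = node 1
All resistors sit directly between nodes 0 and 1, so they are in parallel and share one voltage V; the full source current 5 A splits among them.
1/R_par = 1/10 + 1/40 = 0.125 S  =>  R_par = 8 Ω
V = I × R_par = 5 × 8 = 40 V
I_R2 = V/R2 = 40/40 = 1 A

Final answer: 1 A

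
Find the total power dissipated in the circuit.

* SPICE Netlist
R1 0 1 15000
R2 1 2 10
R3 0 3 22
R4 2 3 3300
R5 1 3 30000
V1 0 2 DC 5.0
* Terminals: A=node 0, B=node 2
Nodal analysis, taking node 2 as the 0 V reference.
Source V1 fixes V_0 = 5 V.
KCL at each unknown node (sum of currents leaving = 0; resistances in Ω):
  Node 1: (V_1 - 5)/15000 + (V_1 - 0)/10 + (V_1 - V_3)/30000 = 0
  Node 3: (V_3 - 5)/22 + (V_3 - 0)/3300 + (V_3 - V_1)/30000 = 0
Collecting terms (coefficients in siemens):
  0.1001·V_1 - 0.00003333·V_3 = 0.0003333
  0.04579·V_3 - 0.00003333·V_1 = 0.2273
Determinant D = (0.1001)(0.04579) - (-0.00003333)(-0.00003333) = 0.004584
V_1 = [(0.0003333)(0.04579) - (-0.00003333)(0.2273)]/D = 0.004983 V
V_3 = [(0.1001)(0.2273) - (0.0003333)(-0.00003333)]/D = 4.963 V
Power in each resistor, P = (ΔV)²/R:
  P_R1 = (5 - 0.004983)²/15000 = 0.001663 W
  P_R2 = (0.004983 - 0)²/10 = 0.000002483 W
  P_R3 = (5 - 4.963)²/22 = 0.0000613 W
  P_R4 = (0 - 4.963)²/3300 = 0.007465 W
  P_R5 = (0.004983 - 4.963)²/30000 = 0.0008195 W
P_total = P_R1 + P_R2 + P_R3 + P_R4 + P_R5 = 0.01001 W

Final answer: 0.01001 W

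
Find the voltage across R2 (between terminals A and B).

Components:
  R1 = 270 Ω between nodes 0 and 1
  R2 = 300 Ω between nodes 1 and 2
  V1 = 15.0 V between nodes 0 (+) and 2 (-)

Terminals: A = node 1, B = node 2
R1 and R2 are in series across V1 (node 0 → node 1 → node 2), and the output A–B is taken across R2, so this is a voltage divider.
Series current: I = V1/(R1 + R2) = 15/(270 + 300) = 15/570 = 0.02632 A
V_R2 = I × R2 = V1 × R2/(R1 + R2) = 15 × 300/570 = 7.895 V

Final answer: 7.895 V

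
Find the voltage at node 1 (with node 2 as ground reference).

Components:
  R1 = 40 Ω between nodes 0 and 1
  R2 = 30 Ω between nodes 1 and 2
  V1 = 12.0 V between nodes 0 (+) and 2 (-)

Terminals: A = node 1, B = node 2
Nodal analysis, taking node 2 as the 0 V reference.
Source V1 fixes V_0 = 12 V.
KCL at each unknown node (sum of currents leaving = 0; resistances in Ω):
  Node 1: (V_1 - 12)/40 + (V_1 - 0)/30 = 0
Collecting terms: 0.05833 × V_1 = 0.3  =>  V_1 = 5.143 V
The requested potential is V_1 = 5.143 V.

Final answer: V_1 = 5.143 V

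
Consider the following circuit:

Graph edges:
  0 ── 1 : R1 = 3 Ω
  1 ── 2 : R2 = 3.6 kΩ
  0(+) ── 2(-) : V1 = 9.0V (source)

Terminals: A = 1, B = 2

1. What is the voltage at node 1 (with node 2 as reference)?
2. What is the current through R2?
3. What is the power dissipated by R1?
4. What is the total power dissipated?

Nodal analysis, taking node 2 as the 0 V reference.
Source V1 fixes V_0 = 9 V.
KCL at each unknown node (sum of currents leaving = 0; resistances in Ω):
  Node 1: (V_1 - 9)/3 + (V_1 - 0)/3600 = 0
Collecting terms: 0.3336 × V_1 = 3  =>  V_1 = 8.993 V
Part 1:
  Read off the nodal solution: V_1 = 8.993 V
Part 2:
  I_R2 = (V_1 - V_2)/R2 = (8.993 - 0)/3600 = 0.002498 A
  Magnitude: I_R2 = 0.002498 A
Part 3:
  I_R1 = (V_0 - V_1)/R1 = (9 - 8.993)/3 = 0.002498 A
  P_R1 = I_R1² × R1 = (0.002498)² × 3 = 0.00001872 W
Part 4:
  Power in each resistor, P = (ΔV)²/R:
    P_R1 = (9 - 8.993)²/3 = 0.00001872 W
    P_R2 = (8.993 - 0)²/3600 = 0.02246 W
  P_total = P_R1 + P_R2 = 0.02248 W

Final answers:
1. V_1 = 8.993 V
2. I_R2 = 0.002498 A
3. P_R1 = 1.872e-05 W
4. P_total = 0.02248 W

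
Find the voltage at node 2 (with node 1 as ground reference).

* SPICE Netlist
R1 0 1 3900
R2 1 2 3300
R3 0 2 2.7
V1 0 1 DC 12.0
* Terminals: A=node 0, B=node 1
Nodal analysis, taking node 1 as the 0 V reference.
Source V1 fixes V_0 = 12 V.
KCL at each unknown node (sum of currents leaving = 0; resistances in Ω):
  Node 2: (V_2 - 0)/3300 + (V_2 - 12)/2.7 = 0
Collecting terms: 0.3707 × V_2 = 4.444  =>  V_2 = 11.99 V
The requested potential is V_2 = 11.99 V.

Final answer: V_2 = 11.99 V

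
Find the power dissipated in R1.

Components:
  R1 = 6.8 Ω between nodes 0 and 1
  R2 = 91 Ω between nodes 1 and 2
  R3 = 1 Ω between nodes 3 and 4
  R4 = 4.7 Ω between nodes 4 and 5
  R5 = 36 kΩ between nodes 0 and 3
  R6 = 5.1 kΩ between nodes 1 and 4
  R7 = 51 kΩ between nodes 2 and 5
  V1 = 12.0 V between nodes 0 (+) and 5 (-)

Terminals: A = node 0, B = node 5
Nodal analysis, taking node 5 as the 0 V reference.
Source V1 fixes V_0 = 12 V.
KCL at each unknown node (sum of currents leaving = 0; resistances in Ω):
  Node 1: (V_1 - 12)/6.8 + (V_1 - V_2)/91 + (V_1 - V_4)/5100 = 0
  Node 2: (V_2 - V_1)/91 + (V_2 - 0)/51000 = 0
  Node 3: (V_3 - V_4)/1 + (V_3 - 12)/36000 = 0
  Node 4: (V_4 - V_3)/1 + (V_4 - 0)/4.7 + (V_4 - V_1)/5100 = 0
Collecting terms (coefficients in siemens):
  0.1582·V_1 - 0.01099·V_2 - 0.0001961·V_4 = 1.765
  0.01101·V_2 - 0.01099·V_1 = 0
  1·V_3 - 1·V_4 = 0.0003333
  1.213·V_4 - 0.0001961·V_1 - 1·V_3 = 0
Solving these 4 simultaneous equations (Gaussian elimination) gives:
  V_1 = 11.98 V, V_2 = 11.96 V, V_3 = 0.01293 V, V_4 = 0.0126 V
I_R1 = (V_0 - V_1)/R1 = (12 - 11.98)/6.8 = 0.002582 A
P_R1 = I_R1² × R1 = (0.002582)² × 6.8 = 0.00004532 W

Final answer: 4.532e-05 W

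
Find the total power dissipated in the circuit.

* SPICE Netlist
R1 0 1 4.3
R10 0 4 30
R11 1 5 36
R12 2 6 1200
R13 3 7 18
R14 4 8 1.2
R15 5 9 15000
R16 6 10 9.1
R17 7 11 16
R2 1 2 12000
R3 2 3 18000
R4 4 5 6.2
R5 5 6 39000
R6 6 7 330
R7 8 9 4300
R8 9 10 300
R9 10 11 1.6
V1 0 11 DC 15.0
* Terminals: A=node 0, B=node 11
Nodal analysis, taking node 11 as the 0 V reference.
Source V1 fixes V_0 = 15 V.
KCL at each unknown node (sum of currents leaving = 0; resistances in Ω):
  Node 1: (V_1 - 15)/4.3 + (V_1 - V_2)/12000 + (V_1 - V_5)/36 = 0
  Node 2: (V_2 - V_1)/12000 + (V_2 - V_3)/18000 + (V_2 - V_6)/1200 = 0
  Node 3: (V_3 - V_2)/18000 + (V_3 - V_7)/18 = 0
  Node 4: (V_4 - V_5)/6.2 + (V_4 - 15)/30 + (V_4 - V_8)/1.2 = 0
  Node 5: (V_5 - V_4)/6.2 + (V_5 - V_6)/39000 + (V_5 - V_1)/36 + (V_5 - V_9)/15000 = 0
  Node 6: (V_6 - V_5)/39000 + (V_6 - V_7)/330 + (V_6 - V_2)/1200 + (V_6 - V_10)/9.1 = 0
  Node 7: (V_7 - V_6)/330 + (V_7 - V_3)/18 + (V_7 - 0)/16 = 0
  Node 8: (V_8 - V_9)/4300 + (V_8 - V_4)/1.2 = 0
  Node 9: (V_9 - V_8)/4300 + (V_9 - V_10)/300 + (V_9 - V_5)/15000 = 0
  Node 10: (V_10 - V_9)/300 + (V_10 - 0)/1.6 + (V_10 - V_6)/9.1 = 0
Collecting terms (coefficients in siemens):
  0.2604·V_1 - 0.00008333·V_2 - 0.02778·V_5 = 3.488
  0.0009722·V_2 - 0.00008333·V_1 - 0.00005556·V_3 - 0.0008333·V_6 = 0
  0.05561·V_3 - 0.00005556·V_2 - 0.05556·V_7 = 0
  1.028·V_4 - 0.1613·V_5 - 0.8333·V_8 = 0.5
  0.1892·V_5 - 0.02778·V_1 - 0.1613·V_4 - 0.00002564·V_6 - 0.00006667·V_9 = 0
  0.1138·V_6 - 0.0008333·V_2 - 0.00002564·V_5 - 0.00303·V_7 - 0.1099·V_10 = 0
  0.1211·V_7 - 0.05556·V_3 - 0.00303·V_6 = 0
  0.8336·V_8 - 0.8333·V_4 - 0.0002326·V_9 = 0
  0.003633·V_9 - 0.00006667·V_5 - 0.0002326·V_8 - 0.003333·V_10 = 0
  0.7382·V_10 - 0.1099·V_6 - 0.003333·V_9 = 0
Solving these 10 simultaneous equations (Gaussian elimination) gives:
  V_1 = 14.99 V, V_2 = 1.303 V, V_3 = 0.003393 V, V_4 = 14.92 V
  V_5 = 14.92 V, V_6 = 0.02144 V, V_7 = 0.002093 V, V_8 = 14.92 V
  V_9 = 1.237 V, V_10 = 0.008776 V
Power in each resistor, P = (ΔV)²/R:
  P_R1 = (15 - 14.99)²/4.3 = 0.00003707 W
  P_R2 = (14.99 - 1.303)²/12000 = 0.0156 W
  P_R3 = (1.303 - 0.003393)²/18000 = 0.00009386 W
  P_R4 = (14.92 - 14.92)²/6.2 = 0.000001559 W
  P_R5 = (14.92 - 0.02144)²/39000 = 0.005694 W
  P_R6 = (0.02144 - 0.002093)²/330 = 0.000001134 W
  P_R7 = (14.92 - 1.237)²/4300 = 0.04351 W
  P_R8 = (1.237 - 0.008776)²/300 = 0.005027 W
  P_R9 = (0.008776 - 0)²/1.6 = 0.00004814 W
  P_R10 = (15 - 14.92)²/30 = 0.0002154 W
  P_R11 = (14.99 - 14.92)²/36 = 0.0001161 W
  P_R12 = (1.303 - 0.02144)²/1200 = 0.001369 W
  P_R13 = (0.003393 - 0.002093)²/18 = 0.00000009386 W
  P_R14 = (14.92 - 14.92)²/1.2 = 0.00001214 W
  P_R15 = (14.92 - 1.237)²/15000 = 0.01249 W
  P_R16 = (0.02144 - 0.008776)²/9.1 = 0.00001762 W
  P_R17 = (0.002093 - 0)²/16 = 0.0000002739 W
P_total = P_R1 + P_R2 + P_R3 + P_R4 + P_R5 + P_R6 + P_R7 + P_R8 + P_R9 + P_R10 + P_R11 + P_R12 + P_R13 + P_R14 + P_R15 + P_R16 + P_R17 = 0.08424 W

Final answer: 0.08424 W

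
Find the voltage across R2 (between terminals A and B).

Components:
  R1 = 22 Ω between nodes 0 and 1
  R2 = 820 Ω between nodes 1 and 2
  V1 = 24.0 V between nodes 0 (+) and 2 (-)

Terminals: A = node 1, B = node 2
R1 and R2 are in series across V1 (node 0 → node 1 → node 2), and the output A–B is taken across R2, so this is a voltage divider.
Series current: I = V1/(R1 + R2) = 24/(22 + 820) = 24/842 = 0.0285 A
V_R2 = I × R2 = V1 × R2/(R1 + R2) = 24 × 820/842 = 23.37 V

Final answer: 23.37 V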